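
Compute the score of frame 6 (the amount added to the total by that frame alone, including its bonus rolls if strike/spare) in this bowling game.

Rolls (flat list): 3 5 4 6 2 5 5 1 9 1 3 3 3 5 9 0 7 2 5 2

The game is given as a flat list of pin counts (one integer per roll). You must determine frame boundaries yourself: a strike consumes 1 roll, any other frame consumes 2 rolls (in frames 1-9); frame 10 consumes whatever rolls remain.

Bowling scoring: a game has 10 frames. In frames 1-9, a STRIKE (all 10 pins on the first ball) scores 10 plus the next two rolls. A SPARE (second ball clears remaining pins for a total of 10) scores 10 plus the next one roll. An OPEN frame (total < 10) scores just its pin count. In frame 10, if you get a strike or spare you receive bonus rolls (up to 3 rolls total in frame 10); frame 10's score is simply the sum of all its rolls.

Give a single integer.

Answer: 6

Derivation:
Frame 1: OPEN (3+5=8). Cumulative: 8
Frame 2: SPARE (4+6=10). 10 + next roll (2) = 12. Cumulative: 20
Frame 3: OPEN (2+5=7). Cumulative: 27
Frame 4: OPEN (5+1=6). Cumulative: 33
Frame 5: SPARE (9+1=10). 10 + next roll (3) = 13. Cumulative: 46
Frame 6: OPEN (3+3=6). Cumulative: 52
Frame 7: OPEN (3+5=8). Cumulative: 60
Frame 8: OPEN (9+0=9). Cumulative: 69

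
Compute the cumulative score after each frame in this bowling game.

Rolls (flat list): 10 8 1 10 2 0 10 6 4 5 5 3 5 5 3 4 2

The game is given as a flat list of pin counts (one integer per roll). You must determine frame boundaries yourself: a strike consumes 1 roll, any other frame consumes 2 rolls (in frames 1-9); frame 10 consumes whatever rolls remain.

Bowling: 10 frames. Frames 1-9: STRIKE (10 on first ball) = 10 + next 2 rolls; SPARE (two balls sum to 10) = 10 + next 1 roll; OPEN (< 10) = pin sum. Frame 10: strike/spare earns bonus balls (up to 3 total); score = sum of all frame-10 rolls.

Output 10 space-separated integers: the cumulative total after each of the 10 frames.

Answer: 19 28 40 42 62 77 90 98 106 112

Derivation:
Frame 1: STRIKE. 10 + next two rolls (8+1) = 19. Cumulative: 19
Frame 2: OPEN (8+1=9). Cumulative: 28
Frame 3: STRIKE. 10 + next two rolls (2+0) = 12. Cumulative: 40
Frame 4: OPEN (2+0=2). Cumulative: 42
Frame 5: STRIKE. 10 + next two rolls (6+4) = 20. Cumulative: 62
Frame 6: SPARE (6+4=10). 10 + next roll (5) = 15. Cumulative: 77
Frame 7: SPARE (5+5=10). 10 + next roll (3) = 13. Cumulative: 90
Frame 8: OPEN (3+5=8). Cumulative: 98
Frame 9: OPEN (5+3=8). Cumulative: 106
Frame 10: OPEN. Sum of all frame-10 rolls (4+2) = 6. Cumulative: 112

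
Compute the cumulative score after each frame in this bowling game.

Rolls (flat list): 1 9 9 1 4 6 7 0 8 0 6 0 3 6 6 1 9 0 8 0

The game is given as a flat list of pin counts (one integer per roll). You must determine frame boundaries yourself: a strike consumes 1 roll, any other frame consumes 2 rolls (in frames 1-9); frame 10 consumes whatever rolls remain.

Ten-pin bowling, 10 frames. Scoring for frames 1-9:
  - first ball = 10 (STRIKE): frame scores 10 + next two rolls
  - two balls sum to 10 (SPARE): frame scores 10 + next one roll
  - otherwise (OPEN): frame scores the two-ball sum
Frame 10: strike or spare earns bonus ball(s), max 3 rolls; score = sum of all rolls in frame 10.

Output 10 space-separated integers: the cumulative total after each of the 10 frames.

Frame 1: SPARE (1+9=10). 10 + next roll (9) = 19. Cumulative: 19
Frame 2: SPARE (9+1=10). 10 + next roll (4) = 14. Cumulative: 33
Frame 3: SPARE (4+6=10). 10 + next roll (7) = 17. Cumulative: 50
Frame 4: OPEN (7+0=7). Cumulative: 57
Frame 5: OPEN (8+0=8). Cumulative: 65
Frame 6: OPEN (6+0=6). Cumulative: 71
Frame 7: OPEN (3+6=9). Cumulative: 80
Frame 8: OPEN (6+1=7). Cumulative: 87
Frame 9: OPEN (9+0=9). Cumulative: 96
Frame 10: OPEN. Sum of all frame-10 rolls (8+0) = 8. Cumulative: 104

Answer: 19 33 50 57 65 71 80 87 96 104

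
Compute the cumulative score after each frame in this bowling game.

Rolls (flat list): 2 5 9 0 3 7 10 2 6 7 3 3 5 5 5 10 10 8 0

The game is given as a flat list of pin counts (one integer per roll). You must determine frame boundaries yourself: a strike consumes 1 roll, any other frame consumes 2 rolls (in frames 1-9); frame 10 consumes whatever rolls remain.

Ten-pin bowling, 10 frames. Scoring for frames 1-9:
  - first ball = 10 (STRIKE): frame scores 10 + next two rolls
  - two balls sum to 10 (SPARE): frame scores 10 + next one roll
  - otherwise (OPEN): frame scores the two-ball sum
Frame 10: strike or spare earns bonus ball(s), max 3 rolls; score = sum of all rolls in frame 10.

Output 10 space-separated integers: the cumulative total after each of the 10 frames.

Frame 1: OPEN (2+5=7). Cumulative: 7
Frame 2: OPEN (9+0=9). Cumulative: 16
Frame 3: SPARE (3+7=10). 10 + next roll (10) = 20. Cumulative: 36
Frame 4: STRIKE. 10 + next two rolls (2+6) = 18. Cumulative: 54
Frame 5: OPEN (2+6=8). Cumulative: 62
Frame 6: SPARE (7+3=10). 10 + next roll (3) = 13. Cumulative: 75
Frame 7: OPEN (3+5=8). Cumulative: 83
Frame 8: SPARE (5+5=10). 10 + next roll (10) = 20. Cumulative: 103
Frame 9: STRIKE. 10 + next two rolls (10+8) = 28. Cumulative: 131
Frame 10: STRIKE. Sum of all frame-10 rolls (10+8+0) = 18. Cumulative: 149

Answer: 7 16 36 54 62 75 83 103 131 149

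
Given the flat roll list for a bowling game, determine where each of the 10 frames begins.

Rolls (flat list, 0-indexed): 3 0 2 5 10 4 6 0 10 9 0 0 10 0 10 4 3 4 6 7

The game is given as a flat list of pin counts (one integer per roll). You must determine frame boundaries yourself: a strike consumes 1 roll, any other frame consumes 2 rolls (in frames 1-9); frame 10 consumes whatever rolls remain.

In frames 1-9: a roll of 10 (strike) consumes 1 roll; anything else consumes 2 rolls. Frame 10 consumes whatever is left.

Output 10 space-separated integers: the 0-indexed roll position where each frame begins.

Answer: 0 2 4 5 7 9 11 13 15 17

Derivation:
Frame 1 starts at roll index 0: rolls=3,0 (sum=3), consumes 2 rolls
Frame 2 starts at roll index 2: rolls=2,5 (sum=7), consumes 2 rolls
Frame 3 starts at roll index 4: roll=10 (strike), consumes 1 roll
Frame 4 starts at roll index 5: rolls=4,6 (sum=10), consumes 2 rolls
Frame 5 starts at roll index 7: rolls=0,10 (sum=10), consumes 2 rolls
Frame 6 starts at roll index 9: rolls=9,0 (sum=9), consumes 2 rolls
Frame 7 starts at roll index 11: rolls=0,10 (sum=10), consumes 2 rolls
Frame 8 starts at roll index 13: rolls=0,10 (sum=10), consumes 2 rolls
Frame 9 starts at roll index 15: rolls=4,3 (sum=7), consumes 2 rolls
Frame 10 starts at roll index 17: 3 remaining rolls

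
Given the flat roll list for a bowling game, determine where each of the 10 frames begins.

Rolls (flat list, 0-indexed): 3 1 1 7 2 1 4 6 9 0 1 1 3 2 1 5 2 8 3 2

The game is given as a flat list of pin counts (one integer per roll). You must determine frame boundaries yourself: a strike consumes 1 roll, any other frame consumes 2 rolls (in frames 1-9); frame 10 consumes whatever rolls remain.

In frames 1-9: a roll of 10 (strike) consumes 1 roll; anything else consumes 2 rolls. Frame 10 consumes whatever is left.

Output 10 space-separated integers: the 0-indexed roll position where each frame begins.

Frame 1 starts at roll index 0: rolls=3,1 (sum=4), consumes 2 rolls
Frame 2 starts at roll index 2: rolls=1,7 (sum=8), consumes 2 rolls
Frame 3 starts at roll index 4: rolls=2,1 (sum=3), consumes 2 rolls
Frame 4 starts at roll index 6: rolls=4,6 (sum=10), consumes 2 rolls
Frame 5 starts at roll index 8: rolls=9,0 (sum=9), consumes 2 rolls
Frame 6 starts at roll index 10: rolls=1,1 (sum=2), consumes 2 rolls
Frame 7 starts at roll index 12: rolls=3,2 (sum=5), consumes 2 rolls
Frame 8 starts at roll index 14: rolls=1,5 (sum=6), consumes 2 rolls
Frame 9 starts at roll index 16: rolls=2,8 (sum=10), consumes 2 rolls
Frame 10 starts at roll index 18: 2 remaining rolls

Answer: 0 2 4 6 8 10 12 14 16 18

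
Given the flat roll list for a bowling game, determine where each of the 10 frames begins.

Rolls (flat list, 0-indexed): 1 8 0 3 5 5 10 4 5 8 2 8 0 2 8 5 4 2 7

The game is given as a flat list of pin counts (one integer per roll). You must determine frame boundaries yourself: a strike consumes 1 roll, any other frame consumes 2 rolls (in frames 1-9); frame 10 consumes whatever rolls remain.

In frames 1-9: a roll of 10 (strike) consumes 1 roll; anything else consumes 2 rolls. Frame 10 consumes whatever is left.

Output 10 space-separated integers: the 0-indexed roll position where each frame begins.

Frame 1 starts at roll index 0: rolls=1,8 (sum=9), consumes 2 rolls
Frame 2 starts at roll index 2: rolls=0,3 (sum=3), consumes 2 rolls
Frame 3 starts at roll index 4: rolls=5,5 (sum=10), consumes 2 rolls
Frame 4 starts at roll index 6: roll=10 (strike), consumes 1 roll
Frame 5 starts at roll index 7: rolls=4,5 (sum=9), consumes 2 rolls
Frame 6 starts at roll index 9: rolls=8,2 (sum=10), consumes 2 rolls
Frame 7 starts at roll index 11: rolls=8,0 (sum=8), consumes 2 rolls
Frame 8 starts at roll index 13: rolls=2,8 (sum=10), consumes 2 rolls
Frame 9 starts at roll index 15: rolls=5,4 (sum=9), consumes 2 rolls
Frame 10 starts at roll index 17: 2 remaining rolls

Answer: 0 2 4 6 7 9 11 13 15 17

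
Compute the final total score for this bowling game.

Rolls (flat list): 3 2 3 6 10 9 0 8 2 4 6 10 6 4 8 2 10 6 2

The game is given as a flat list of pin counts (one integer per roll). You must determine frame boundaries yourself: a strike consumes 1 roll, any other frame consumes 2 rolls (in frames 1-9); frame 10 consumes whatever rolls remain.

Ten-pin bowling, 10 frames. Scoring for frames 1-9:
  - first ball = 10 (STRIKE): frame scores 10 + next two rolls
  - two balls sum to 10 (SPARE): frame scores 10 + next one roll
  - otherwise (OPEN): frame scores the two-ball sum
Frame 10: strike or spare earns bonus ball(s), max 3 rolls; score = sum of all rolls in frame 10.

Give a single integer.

Answer: 152

Derivation:
Frame 1: OPEN (3+2=5). Cumulative: 5
Frame 2: OPEN (3+6=9). Cumulative: 14
Frame 3: STRIKE. 10 + next two rolls (9+0) = 19. Cumulative: 33
Frame 4: OPEN (9+0=9). Cumulative: 42
Frame 5: SPARE (8+2=10). 10 + next roll (4) = 14. Cumulative: 56
Frame 6: SPARE (4+6=10). 10 + next roll (10) = 20. Cumulative: 76
Frame 7: STRIKE. 10 + next two rolls (6+4) = 20. Cumulative: 96
Frame 8: SPARE (6+4=10). 10 + next roll (8) = 18. Cumulative: 114
Frame 9: SPARE (8+2=10). 10 + next roll (10) = 20. Cumulative: 134
Frame 10: STRIKE. Sum of all frame-10 rolls (10+6+2) = 18. Cumulative: 152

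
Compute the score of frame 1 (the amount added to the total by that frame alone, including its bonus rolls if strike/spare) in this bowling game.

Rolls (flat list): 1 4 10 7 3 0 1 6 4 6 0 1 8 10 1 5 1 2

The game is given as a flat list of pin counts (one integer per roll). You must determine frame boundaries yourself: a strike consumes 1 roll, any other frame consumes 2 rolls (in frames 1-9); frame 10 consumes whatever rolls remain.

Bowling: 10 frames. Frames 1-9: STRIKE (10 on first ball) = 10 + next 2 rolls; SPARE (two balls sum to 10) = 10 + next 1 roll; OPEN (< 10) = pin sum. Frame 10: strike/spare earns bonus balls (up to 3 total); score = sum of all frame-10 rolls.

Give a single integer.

Answer: 5

Derivation:
Frame 1: OPEN (1+4=5). Cumulative: 5
Frame 2: STRIKE. 10 + next two rolls (7+3) = 20. Cumulative: 25
Frame 3: SPARE (7+3=10). 10 + next roll (0) = 10. Cumulative: 35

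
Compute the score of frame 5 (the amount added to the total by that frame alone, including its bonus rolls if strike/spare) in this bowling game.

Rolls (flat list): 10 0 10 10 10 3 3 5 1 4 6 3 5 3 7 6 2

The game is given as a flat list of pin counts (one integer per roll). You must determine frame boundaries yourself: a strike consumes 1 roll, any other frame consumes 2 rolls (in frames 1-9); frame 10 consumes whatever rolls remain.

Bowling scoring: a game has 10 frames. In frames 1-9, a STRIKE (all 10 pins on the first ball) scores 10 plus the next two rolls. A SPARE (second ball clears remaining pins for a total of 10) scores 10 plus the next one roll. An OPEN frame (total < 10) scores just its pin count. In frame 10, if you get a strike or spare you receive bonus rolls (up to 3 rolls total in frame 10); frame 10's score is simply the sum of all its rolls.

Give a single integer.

Frame 1: STRIKE. 10 + next two rolls (0+10) = 20. Cumulative: 20
Frame 2: SPARE (0+10=10). 10 + next roll (10) = 20. Cumulative: 40
Frame 3: STRIKE. 10 + next two rolls (10+3) = 23. Cumulative: 63
Frame 4: STRIKE. 10 + next two rolls (3+3) = 16. Cumulative: 79
Frame 5: OPEN (3+3=6). Cumulative: 85
Frame 6: OPEN (5+1=6). Cumulative: 91
Frame 7: SPARE (4+6=10). 10 + next roll (3) = 13. Cumulative: 104

Answer: 6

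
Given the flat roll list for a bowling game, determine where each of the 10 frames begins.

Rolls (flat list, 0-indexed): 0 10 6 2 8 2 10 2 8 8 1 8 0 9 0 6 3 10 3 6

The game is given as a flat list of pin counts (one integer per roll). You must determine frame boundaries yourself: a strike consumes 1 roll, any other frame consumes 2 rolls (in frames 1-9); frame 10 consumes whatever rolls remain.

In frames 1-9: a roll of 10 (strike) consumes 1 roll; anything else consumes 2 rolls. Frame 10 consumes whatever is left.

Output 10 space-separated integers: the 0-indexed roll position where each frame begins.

Frame 1 starts at roll index 0: rolls=0,10 (sum=10), consumes 2 rolls
Frame 2 starts at roll index 2: rolls=6,2 (sum=8), consumes 2 rolls
Frame 3 starts at roll index 4: rolls=8,2 (sum=10), consumes 2 rolls
Frame 4 starts at roll index 6: roll=10 (strike), consumes 1 roll
Frame 5 starts at roll index 7: rolls=2,8 (sum=10), consumes 2 rolls
Frame 6 starts at roll index 9: rolls=8,1 (sum=9), consumes 2 rolls
Frame 7 starts at roll index 11: rolls=8,0 (sum=8), consumes 2 rolls
Frame 8 starts at roll index 13: rolls=9,0 (sum=9), consumes 2 rolls
Frame 9 starts at roll index 15: rolls=6,3 (sum=9), consumes 2 rolls
Frame 10 starts at roll index 17: 3 remaining rolls

Answer: 0 2 4 6 7 9 11 13 15 17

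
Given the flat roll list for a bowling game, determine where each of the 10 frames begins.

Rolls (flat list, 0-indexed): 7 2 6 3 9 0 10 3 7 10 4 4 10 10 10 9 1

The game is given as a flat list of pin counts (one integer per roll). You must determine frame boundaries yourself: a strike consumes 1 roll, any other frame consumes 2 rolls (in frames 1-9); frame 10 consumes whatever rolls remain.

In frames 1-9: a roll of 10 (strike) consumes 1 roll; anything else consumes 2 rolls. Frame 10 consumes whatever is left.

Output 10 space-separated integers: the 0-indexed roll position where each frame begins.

Frame 1 starts at roll index 0: rolls=7,2 (sum=9), consumes 2 rolls
Frame 2 starts at roll index 2: rolls=6,3 (sum=9), consumes 2 rolls
Frame 3 starts at roll index 4: rolls=9,0 (sum=9), consumes 2 rolls
Frame 4 starts at roll index 6: roll=10 (strike), consumes 1 roll
Frame 5 starts at roll index 7: rolls=3,7 (sum=10), consumes 2 rolls
Frame 6 starts at roll index 9: roll=10 (strike), consumes 1 roll
Frame 7 starts at roll index 10: rolls=4,4 (sum=8), consumes 2 rolls
Frame 8 starts at roll index 12: roll=10 (strike), consumes 1 roll
Frame 9 starts at roll index 13: roll=10 (strike), consumes 1 roll
Frame 10 starts at roll index 14: 3 remaining rolls

Answer: 0 2 4 6 7 9 10 12 13 14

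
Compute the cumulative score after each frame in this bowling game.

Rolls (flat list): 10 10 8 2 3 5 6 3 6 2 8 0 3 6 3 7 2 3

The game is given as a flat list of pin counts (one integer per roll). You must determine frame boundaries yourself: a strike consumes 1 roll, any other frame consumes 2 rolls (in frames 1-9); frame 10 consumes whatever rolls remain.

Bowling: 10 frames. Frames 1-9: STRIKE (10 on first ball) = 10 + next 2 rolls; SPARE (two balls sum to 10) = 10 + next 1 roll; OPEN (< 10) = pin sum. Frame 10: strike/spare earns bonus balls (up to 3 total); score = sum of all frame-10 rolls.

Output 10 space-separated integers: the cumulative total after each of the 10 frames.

Frame 1: STRIKE. 10 + next two rolls (10+8) = 28. Cumulative: 28
Frame 2: STRIKE. 10 + next two rolls (8+2) = 20. Cumulative: 48
Frame 3: SPARE (8+2=10). 10 + next roll (3) = 13. Cumulative: 61
Frame 4: OPEN (3+5=8). Cumulative: 69
Frame 5: OPEN (6+3=9). Cumulative: 78
Frame 6: OPEN (6+2=8). Cumulative: 86
Frame 7: OPEN (8+0=8). Cumulative: 94
Frame 8: OPEN (3+6=9). Cumulative: 103
Frame 9: SPARE (3+7=10). 10 + next roll (2) = 12. Cumulative: 115
Frame 10: OPEN. Sum of all frame-10 rolls (2+3) = 5. Cumulative: 120

Answer: 28 48 61 69 78 86 94 103 115 120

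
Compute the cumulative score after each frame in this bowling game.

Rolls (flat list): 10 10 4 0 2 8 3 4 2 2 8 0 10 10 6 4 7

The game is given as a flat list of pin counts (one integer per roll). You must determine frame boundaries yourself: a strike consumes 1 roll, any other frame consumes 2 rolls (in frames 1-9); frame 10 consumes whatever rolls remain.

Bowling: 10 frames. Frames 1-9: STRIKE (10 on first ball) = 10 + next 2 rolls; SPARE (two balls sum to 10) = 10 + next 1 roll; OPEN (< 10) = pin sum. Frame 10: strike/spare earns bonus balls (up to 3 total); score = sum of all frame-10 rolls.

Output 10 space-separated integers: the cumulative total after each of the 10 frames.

Frame 1: STRIKE. 10 + next two rolls (10+4) = 24. Cumulative: 24
Frame 2: STRIKE. 10 + next two rolls (4+0) = 14. Cumulative: 38
Frame 3: OPEN (4+0=4). Cumulative: 42
Frame 4: SPARE (2+8=10). 10 + next roll (3) = 13. Cumulative: 55
Frame 5: OPEN (3+4=7). Cumulative: 62
Frame 6: OPEN (2+2=4). Cumulative: 66
Frame 7: OPEN (8+0=8). Cumulative: 74
Frame 8: STRIKE. 10 + next two rolls (10+6) = 26. Cumulative: 100
Frame 9: STRIKE. 10 + next two rolls (6+4) = 20. Cumulative: 120
Frame 10: SPARE. Sum of all frame-10 rolls (6+4+7) = 17. Cumulative: 137

Answer: 24 38 42 55 62 66 74 100 120 137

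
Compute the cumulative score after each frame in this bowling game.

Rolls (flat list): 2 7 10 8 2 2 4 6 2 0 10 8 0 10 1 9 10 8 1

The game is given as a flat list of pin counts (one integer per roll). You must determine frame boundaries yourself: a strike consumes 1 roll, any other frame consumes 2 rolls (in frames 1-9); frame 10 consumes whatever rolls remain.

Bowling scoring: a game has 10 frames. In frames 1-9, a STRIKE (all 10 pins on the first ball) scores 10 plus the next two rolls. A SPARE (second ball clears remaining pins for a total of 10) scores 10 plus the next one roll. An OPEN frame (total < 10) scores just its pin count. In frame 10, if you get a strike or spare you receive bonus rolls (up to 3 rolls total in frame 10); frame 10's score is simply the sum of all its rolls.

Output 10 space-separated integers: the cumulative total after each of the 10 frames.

Answer: 9 29 41 47 55 73 81 101 121 140

Derivation:
Frame 1: OPEN (2+7=9). Cumulative: 9
Frame 2: STRIKE. 10 + next two rolls (8+2) = 20. Cumulative: 29
Frame 3: SPARE (8+2=10). 10 + next roll (2) = 12. Cumulative: 41
Frame 4: OPEN (2+4=6). Cumulative: 47
Frame 5: OPEN (6+2=8). Cumulative: 55
Frame 6: SPARE (0+10=10). 10 + next roll (8) = 18. Cumulative: 73
Frame 7: OPEN (8+0=8). Cumulative: 81
Frame 8: STRIKE. 10 + next two rolls (1+9) = 20. Cumulative: 101
Frame 9: SPARE (1+9=10). 10 + next roll (10) = 20. Cumulative: 121
Frame 10: STRIKE. Sum of all frame-10 rolls (10+8+1) = 19. Cumulative: 140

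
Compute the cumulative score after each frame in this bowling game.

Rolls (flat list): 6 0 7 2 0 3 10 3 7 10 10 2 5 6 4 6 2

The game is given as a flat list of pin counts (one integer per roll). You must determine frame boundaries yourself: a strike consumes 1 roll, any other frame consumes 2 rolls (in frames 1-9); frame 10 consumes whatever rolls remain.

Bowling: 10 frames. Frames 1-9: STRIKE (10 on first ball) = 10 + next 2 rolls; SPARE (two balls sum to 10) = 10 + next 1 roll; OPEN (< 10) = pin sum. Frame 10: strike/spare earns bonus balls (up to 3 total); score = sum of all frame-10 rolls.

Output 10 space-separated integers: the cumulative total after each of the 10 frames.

Answer: 6 15 18 38 58 80 97 104 120 128

Derivation:
Frame 1: OPEN (6+0=6). Cumulative: 6
Frame 2: OPEN (7+2=9). Cumulative: 15
Frame 3: OPEN (0+3=3). Cumulative: 18
Frame 4: STRIKE. 10 + next two rolls (3+7) = 20. Cumulative: 38
Frame 5: SPARE (3+7=10). 10 + next roll (10) = 20. Cumulative: 58
Frame 6: STRIKE. 10 + next two rolls (10+2) = 22. Cumulative: 80
Frame 7: STRIKE. 10 + next two rolls (2+5) = 17. Cumulative: 97
Frame 8: OPEN (2+5=7). Cumulative: 104
Frame 9: SPARE (6+4=10). 10 + next roll (6) = 16. Cumulative: 120
Frame 10: OPEN. Sum of all frame-10 rolls (6+2) = 8. Cumulative: 128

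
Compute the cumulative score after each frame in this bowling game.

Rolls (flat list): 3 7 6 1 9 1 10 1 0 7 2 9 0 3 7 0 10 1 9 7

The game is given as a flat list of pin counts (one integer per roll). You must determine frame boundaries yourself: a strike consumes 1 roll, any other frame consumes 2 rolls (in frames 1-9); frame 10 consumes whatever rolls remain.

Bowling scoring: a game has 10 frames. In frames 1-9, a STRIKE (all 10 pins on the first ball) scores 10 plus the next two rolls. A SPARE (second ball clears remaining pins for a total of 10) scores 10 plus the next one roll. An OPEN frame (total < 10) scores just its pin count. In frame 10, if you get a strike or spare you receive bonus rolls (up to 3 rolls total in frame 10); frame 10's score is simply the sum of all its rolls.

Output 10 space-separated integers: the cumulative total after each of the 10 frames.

Frame 1: SPARE (3+7=10). 10 + next roll (6) = 16. Cumulative: 16
Frame 2: OPEN (6+1=7). Cumulative: 23
Frame 3: SPARE (9+1=10). 10 + next roll (10) = 20. Cumulative: 43
Frame 4: STRIKE. 10 + next two rolls (1+0) = 11. Cumulative: 54
Frame 5: OPEN (1+0=1). Cumulative: 55
Frame 6: OPEN (7+2=9). Cumulative: 64
Frame 7: OPEN (9+0=9). Cumulative: 73
Frame 8: SPARE (3+7=10). 10 + next roll (0) = 10. Cumulative: 83
Frame 9: SPARE (0+10=10). 10 + next roll (1) = 11. Cumulative: 94
Frame 10: SPARE. Sum of all frame-10 rolls (1+9+7) = 17. Cumulative: 111

Answer: 16 23 43 54 55 64 73 83 94 111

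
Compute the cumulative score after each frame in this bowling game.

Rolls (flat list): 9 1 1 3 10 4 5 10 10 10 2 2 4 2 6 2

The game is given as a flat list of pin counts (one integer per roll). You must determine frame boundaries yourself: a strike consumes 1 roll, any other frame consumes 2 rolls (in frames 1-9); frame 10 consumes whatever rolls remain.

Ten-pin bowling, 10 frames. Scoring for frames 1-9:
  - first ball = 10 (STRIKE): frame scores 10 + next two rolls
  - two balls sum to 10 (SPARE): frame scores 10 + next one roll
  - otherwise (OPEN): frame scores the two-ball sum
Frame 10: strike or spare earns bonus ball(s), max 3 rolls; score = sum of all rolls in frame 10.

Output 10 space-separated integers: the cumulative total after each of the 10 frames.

Answer: 11 15 34 43 73 95 109 113 119 127

Derivation:
Frame 1: SPARE (9+1=10). 10 + next roll (1) = 11. Cumulative: 11
Frame 2: OPEN (1+3=4). Cumulative: 15
Frame 3: STRIKE. 10 + next two rolls (4+5) = 19. Cumulative: 34
Frame 4: OPEN (4+5=9). Cumulative: 43
Frame 5: STRIKE. 10 + next two rolls (10+10) = 30. Cumulative: 73
Frame 6: STRIKE. 10 + next two rolls (10+2) = 22. Cumulative: 95
Frame 7: STRIKE. 10 + next two rolls (2+2) = 14. Cumulative: 109
Frame 8: OPEN (2+2=4). Cumulative: 113
Frame 9: OPEN (4+2=6). Cumulative: 119
Frame 10: OPEN. Sum of all frame-10 rolls (6+2) = 8. Cumulative: 127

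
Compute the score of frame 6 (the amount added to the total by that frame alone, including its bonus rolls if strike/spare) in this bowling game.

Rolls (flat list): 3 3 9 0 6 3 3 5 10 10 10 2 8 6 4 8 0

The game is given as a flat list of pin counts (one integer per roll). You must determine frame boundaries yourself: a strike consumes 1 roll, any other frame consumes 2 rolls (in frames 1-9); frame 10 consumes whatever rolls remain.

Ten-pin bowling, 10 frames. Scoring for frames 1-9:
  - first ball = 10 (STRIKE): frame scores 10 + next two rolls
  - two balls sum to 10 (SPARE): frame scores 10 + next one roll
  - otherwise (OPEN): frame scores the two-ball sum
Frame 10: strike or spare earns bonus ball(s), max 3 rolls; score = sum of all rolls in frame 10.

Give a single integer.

Answer: 22

Derivation:
Frame 1: OPEN (3+3=6). Cumulative: 6
Frame 2: OPEN (9+0=9). Cumulative: 15
Frame 3: OPEN (6+3=9). Cumulative: 24
Frame 4: OPEN (3+5=8). Cumulative: 32
Frame 5: STRIKE. 10 + next two rolls (10+10) = 30. Cumulative: 62
Frame 6: STRIKE. 10 + next two rolls (10+2) = 22. Cumulative: 84
Frame 7: STRIKE. 10 + next two rolls (2+8) = 20. Cumulative: 104
Frame 8: SPARE (2+8=10). 10 + next roll (6) = 16. Cumulative: 120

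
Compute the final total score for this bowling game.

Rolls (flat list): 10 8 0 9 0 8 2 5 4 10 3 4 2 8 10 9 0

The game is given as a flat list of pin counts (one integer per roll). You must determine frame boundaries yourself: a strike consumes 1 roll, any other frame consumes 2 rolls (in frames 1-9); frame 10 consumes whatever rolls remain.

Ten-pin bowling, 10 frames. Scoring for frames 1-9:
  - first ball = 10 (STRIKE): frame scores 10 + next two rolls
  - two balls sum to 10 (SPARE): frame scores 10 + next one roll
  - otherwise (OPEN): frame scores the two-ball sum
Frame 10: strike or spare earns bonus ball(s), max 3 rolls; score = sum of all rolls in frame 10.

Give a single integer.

Frame 1: STRIKE. 10 + next two rolls (8+0) = 18. Cumulative: 18
Frame 2: OPEN (8+0=8). Cumulative: 26
Frame 3: OPEN (9+0=9). Cumulative: 35
Frame 4: SPARE (8+2=10). 10 + next roll (5) = 15. Cumulative: 50
Frame 5: OPEN (5+4=9). Cumulative: 59
Frame 6: STRIKE. 10 + next two rolls (3+4) = 17. Cumulative: 76
Frame 7: OPEN (3+4=7). Cumulative: 83
Frame 8: SPARE (2+8=10). 10 + next roll (10) = 20. Cumulative: 103
Frame 9: STRIKE. 10 + next two rolls (9+0) = 19. Cumulative: 122
Frame 10: OPEN. Sum of all frame-10 rolls (9+0) = 9. Cumulative: 131

Answer: 131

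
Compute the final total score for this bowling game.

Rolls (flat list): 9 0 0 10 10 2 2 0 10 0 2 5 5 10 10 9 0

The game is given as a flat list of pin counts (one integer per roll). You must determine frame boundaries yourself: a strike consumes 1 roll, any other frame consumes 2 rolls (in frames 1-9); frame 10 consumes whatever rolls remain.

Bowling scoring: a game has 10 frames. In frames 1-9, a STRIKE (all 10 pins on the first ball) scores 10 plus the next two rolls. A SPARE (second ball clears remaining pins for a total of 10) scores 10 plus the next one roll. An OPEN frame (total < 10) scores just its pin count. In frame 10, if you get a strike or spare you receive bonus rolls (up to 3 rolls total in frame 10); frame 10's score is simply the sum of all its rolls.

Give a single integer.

Frame 1: OPEN (9+0=9). Cumulative: 9
Frame 2: SPARE (0+10=10). 10 + next roll (10) = 20. Cumulative: 29
Frame 3: STRIKE. 10 + next two rolls (2+2) = 14. Cumulative: 43
Frame 4: OPEN (2+2=4). Cumulative: 47
Frame 5: SPARE (0+10=10). 10 + next roll (0) = 10. Cumulative: 57
Frame 6: OPEN (0+2=2). Cumulative: 59
Frame 7: SPARE (5+5=10). 10 + next roll (10) = 20. Cumulative: 79
Frame 8: STRIKE. 10 + next two rolls (10+9) = 29. Cumulative: 108
Frame 9: STRIKE. 10 + next two rolls (9+0) = 19. Cumulative: 127
Frame 10: OPEN. Sum of all frame-10 rolls (9+0) = 9. Cumulative: 136

Answer: 136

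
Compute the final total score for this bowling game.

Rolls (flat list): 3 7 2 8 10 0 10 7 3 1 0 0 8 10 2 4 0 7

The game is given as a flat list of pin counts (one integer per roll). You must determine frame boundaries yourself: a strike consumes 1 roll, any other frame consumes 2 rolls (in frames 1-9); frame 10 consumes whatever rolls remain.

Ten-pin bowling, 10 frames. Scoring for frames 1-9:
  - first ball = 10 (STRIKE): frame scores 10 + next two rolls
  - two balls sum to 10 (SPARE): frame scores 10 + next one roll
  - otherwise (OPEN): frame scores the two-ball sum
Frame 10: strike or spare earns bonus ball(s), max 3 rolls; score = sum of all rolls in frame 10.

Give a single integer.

Answer: 118

Derivation:
Frame 1: SPARE (3+7=10). 10 + next roll (2) = 12. Cumulative: 12
Frame 2: SPARE (2+8=10). 10 + next roll (10) = 20. Cumulative: 32
Frame 3: STRIKE. 10 + next two rolls (0+10) = 20. Cumulative: 52
Frame 4: SPARE (0+10=10). 10 + next roll (7) = 17. Cumulative: 69
Frame 5: SPARE (7+3=10). 10 + next roll (1) = 11. Cumulative: 80
Frame 6: OPEN (1+0=1). Cumulative: 81
Frame 7: OPEN (0+8=8). Cumulative: 89
Frame 8: STRIKE. 10 + next two rolls (2+4) = 16. Cumulative: 105
Frame 9: OPEN (2+4=6). Cumulative: 111
Frame 10: OPEN. Sum of all frame-10 rolls (0+7) = 7. Cumulative: 118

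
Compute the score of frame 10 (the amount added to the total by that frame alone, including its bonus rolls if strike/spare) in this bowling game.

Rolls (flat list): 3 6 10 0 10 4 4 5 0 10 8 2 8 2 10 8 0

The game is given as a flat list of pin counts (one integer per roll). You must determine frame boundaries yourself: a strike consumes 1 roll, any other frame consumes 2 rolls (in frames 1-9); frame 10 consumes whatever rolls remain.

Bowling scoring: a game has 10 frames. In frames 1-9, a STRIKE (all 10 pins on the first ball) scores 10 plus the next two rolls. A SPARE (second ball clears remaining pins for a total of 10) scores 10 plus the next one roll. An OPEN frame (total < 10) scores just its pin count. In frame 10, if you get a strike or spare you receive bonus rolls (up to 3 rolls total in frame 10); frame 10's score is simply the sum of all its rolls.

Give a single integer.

Answer: 8

Derivation:
Frame 1: OPEN (3+6=9). Cumulative: 9
Frame 2: STRIKE. 10 + next two rolls (0+10) = 20. Cumulative: 29
Frame 3: SPARE (0+10=10). 10 + next roll (4) = 14. Cumulative: 43
Frame 4: OPEN (4+4=8). Cumulative: 51
Frame 5: OPEN (5+0=5). Cumulative: 56
Frame 6: STRIKE. 10 + next two rolls (8+2) = 20. Cumulative: 76
Frame 7: SPARE (8+2=10). 10 + next roll (8) = 18. Cumulative: 94
Frame 8: SPARE (8+2=10). 10 + next roll (10) = 20. Cumulative: 114
Frame 9: STRIKE. 10 + next two rolls (8+0) = 18. Cumulative: 132
Frame 10: OPEN. Sum of all frame-10 rolls (8+0) = 8. Cumulative: 140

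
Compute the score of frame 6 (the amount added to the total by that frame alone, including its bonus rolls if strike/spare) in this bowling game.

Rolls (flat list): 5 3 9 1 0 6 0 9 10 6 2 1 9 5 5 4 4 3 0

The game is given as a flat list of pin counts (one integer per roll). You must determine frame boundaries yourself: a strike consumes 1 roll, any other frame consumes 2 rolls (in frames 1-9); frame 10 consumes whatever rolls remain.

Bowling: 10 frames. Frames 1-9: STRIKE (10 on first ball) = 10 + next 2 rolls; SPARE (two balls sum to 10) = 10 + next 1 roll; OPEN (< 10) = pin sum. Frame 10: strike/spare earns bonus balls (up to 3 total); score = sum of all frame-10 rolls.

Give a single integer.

Answer: 8

Derivation:
Frame 1: OPEN (5+3=8). Cumulative: 8
Frame 2: SPARE (9+1=10). 10 + next roll (0) = 10. Cumulative: 18
Frame 3: OPEN (0+6=6). Cumulative: 24
Frame 4: OPEN (0+9=9). Cumulative: 33
Frame 5: STRIKE. 10 + next two rolls (6+2) = 18. Cumulative: 51
Frame 6: OPEN (6+2=8). Cumulative: 59
Frame 7: SPARE (1+9=10). 10 + next roll (5) = 15. Cumulative: 74
Frame 8: SPARE (5+5=10). 10 + next roll (4) = 14. Cumulative: 88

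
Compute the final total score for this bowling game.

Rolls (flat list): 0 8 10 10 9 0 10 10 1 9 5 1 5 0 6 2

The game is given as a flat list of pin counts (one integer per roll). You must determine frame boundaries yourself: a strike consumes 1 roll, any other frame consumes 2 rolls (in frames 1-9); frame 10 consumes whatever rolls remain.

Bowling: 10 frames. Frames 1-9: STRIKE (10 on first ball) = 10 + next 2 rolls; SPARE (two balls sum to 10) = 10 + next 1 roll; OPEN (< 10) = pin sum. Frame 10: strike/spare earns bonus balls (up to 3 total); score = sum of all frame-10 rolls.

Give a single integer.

Frame 1: OPEN (0+8=8). Cumulative: 8
Frame 2: STRIKE. 10 + next two rolls (10+9) = 29. Cumulative: 37
Frame 3: STRIKE. 10 + next two rolls (9+0) = 19. Cumulative: 56
Frame 4: OPEN (9+0=9). Cumulative: 65
Frame 5: STRIKE. 10 + next two rolls (10+1) = 21. Cumulative: 86
Frame 6: STRIKE. 10 + next two rolls (1+9) = 20. Cumulative: 106
Frame 7: SPARE (1+9=10). 10 + next roll (5) = 15. Cumulative: 121
Frame 8: OPEN (5+1=6). Cumulative: 127
Frame 9: OPEN (5+0=5). Cumulative: 132
Frame 10: OPEN. Sum of all frame-10 rolls (6+2) = 8. Cumulative: 140

Answer: 140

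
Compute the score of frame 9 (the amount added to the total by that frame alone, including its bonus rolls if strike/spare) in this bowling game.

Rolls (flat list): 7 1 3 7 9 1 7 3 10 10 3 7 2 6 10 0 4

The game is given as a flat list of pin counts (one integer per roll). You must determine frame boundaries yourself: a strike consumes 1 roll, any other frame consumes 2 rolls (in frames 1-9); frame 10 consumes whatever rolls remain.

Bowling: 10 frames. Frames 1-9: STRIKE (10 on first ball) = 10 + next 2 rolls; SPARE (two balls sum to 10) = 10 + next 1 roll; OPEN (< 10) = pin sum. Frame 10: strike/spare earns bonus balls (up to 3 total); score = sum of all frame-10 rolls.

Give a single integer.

Frame 1: OPEN (7+1=8). Cumulative: 8
Frame 2: SPARE (3+7=10). 10 + next roll (9) = 19. Cumulative: 27
Frame 3: SPARE (9+1=10). 10 + next roll (7) = 17. Cumulative: 44
Frame 4: SPARE (7+3=10). 10 + next roll (10) = 20. Cumulative: 64
Frame 5: STRIKE. 10 + next two rolls (10+3) = 23. Cumulative: 87
Frame 6: STRIKE. 10 + next two rolls (3+7) = 20. Cumulative: 107
Frame 7: SPARE (3+7=10). 10 + next roll (2) = 12. Cumulative: 119
Frame 8: OPEN (2+6=8). Cumulative: 127
Frame 9: STRIKE. 10 + next two rolls (0+4) = 14. Cumulative: 141
Frame 10: OPEN. Sum of all frame-10 rolls (0+4) = 4. Cumulative: 145

Answer: 14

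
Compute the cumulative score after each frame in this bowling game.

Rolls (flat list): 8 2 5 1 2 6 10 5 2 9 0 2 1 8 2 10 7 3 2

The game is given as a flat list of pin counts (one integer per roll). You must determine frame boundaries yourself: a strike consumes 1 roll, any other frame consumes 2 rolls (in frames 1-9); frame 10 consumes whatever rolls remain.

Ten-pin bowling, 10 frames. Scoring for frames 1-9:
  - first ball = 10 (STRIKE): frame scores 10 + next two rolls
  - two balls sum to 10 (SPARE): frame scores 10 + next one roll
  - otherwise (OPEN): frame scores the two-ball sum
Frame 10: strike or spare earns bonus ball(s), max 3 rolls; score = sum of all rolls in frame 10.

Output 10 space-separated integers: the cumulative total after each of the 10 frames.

Frame 1: SPARE (8+2=10). 10 + next roll (5) = 15. Cumulative: 15
Frame 2: OPEN (5+1=6). Cumulative: 21
Frame 3: OPEN (2+6=8). Cumulative: 29
Frame 4: STRIKE. 10 + next two rolls (5+2) = 17. Cumulative: 46
Frame 5: OPEN (5+2=7). Cumulative: 53
Frame 6: OPEN (9+0=9). Cumulative: 62
Frame 7: OPEN (2+1=3). Cumulative: 65
Frame 8: SPARE (8+2=10). 10 + next roll (10) = 20. Cumulative: 85
Frame 9: STRIKE. 10 + next two rolls (7+3) = 20. Cumulative: 105
Frame 10: SPARE. Sum of all frame-10 rolls (7+3+2) = 12. Cumulative: 117

Answer: 15 21 29 46 53 62 65 85 105 117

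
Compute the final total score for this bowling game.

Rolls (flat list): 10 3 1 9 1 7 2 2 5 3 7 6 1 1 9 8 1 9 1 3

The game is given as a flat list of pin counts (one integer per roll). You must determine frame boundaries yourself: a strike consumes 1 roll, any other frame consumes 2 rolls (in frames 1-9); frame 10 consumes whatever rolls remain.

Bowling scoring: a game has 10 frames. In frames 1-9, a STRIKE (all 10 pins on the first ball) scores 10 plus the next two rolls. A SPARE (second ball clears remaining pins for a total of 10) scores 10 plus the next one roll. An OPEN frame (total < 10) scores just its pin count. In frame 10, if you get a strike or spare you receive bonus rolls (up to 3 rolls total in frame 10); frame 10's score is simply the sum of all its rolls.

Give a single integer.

Answer: 114

Derivation:
Frame 1: STRIKE. 10 + next two rolls (3+1) = 14. Cumulative: 14
Frame 2: OPEN (3+1=4). Cumulative: 18
Frame 3: SPARE (9+1=10). 10 + next roll (7) = 17. Cumulative: 35
Frame 4: OPEN (7+2=9). Cumulative: 44
Frame 5: OPEN (2+5=7). Cumulative: 51
Frame 6: SPARE (3+7=10). 10 + next roll (6) = 16. Cumulative: 67
Frame 7: OPEN (6+1=7). Cumulative: 74
Frame 8: SPARE (1+9=10). 10 + next roll (8) = 18. Cumulative: 92
Frame 9: OPEN (8+1=9). Cumulative: 101
Frame 10: SPARE. Sum of all frame-10 rolls (9+1+3) = 13. Cumulative: 114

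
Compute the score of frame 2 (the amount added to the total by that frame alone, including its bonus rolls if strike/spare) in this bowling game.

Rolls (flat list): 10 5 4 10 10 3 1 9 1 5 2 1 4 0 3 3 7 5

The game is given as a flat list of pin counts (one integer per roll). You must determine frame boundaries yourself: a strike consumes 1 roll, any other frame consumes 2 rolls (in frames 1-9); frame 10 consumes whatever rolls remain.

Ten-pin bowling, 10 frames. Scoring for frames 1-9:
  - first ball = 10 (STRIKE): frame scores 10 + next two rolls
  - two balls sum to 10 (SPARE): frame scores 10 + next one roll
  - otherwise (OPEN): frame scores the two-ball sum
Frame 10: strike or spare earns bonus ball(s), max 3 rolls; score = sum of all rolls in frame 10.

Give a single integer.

Frame 1: STRIKE. 10 + next two rolls (5+4) = 19. Cumulative: 19
Frame 2: OPEN (5+4=9). Cumulative: 28
Frame 3: STRIKE. 10 + next two rolls (10+3) = 23. Cumulative: 51
Frame 4: STRIKE. 10 + next two rolls (3+1) = 14. Cumulative: 65

Answer: 9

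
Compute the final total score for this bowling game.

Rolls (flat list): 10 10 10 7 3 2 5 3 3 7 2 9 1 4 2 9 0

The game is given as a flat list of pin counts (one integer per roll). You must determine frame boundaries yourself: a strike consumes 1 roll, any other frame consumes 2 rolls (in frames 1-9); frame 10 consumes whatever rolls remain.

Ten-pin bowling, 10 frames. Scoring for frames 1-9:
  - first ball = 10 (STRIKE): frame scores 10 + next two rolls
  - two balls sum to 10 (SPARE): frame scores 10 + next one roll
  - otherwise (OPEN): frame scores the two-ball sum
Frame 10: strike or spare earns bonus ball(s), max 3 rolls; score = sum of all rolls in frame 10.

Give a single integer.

Frame 1: STRIKE. 10 + next two rolls (10+10) = 30. Cumulative: 30
Frame 2: STRIKE. 10 + next two rolls (10+7) = 27. Cumulative: 57
Frame 3: STRIKE. 10 + next two rolls (7+3) = 20. Cumulative: 77
Frame 4: SPARE (7+3=10). 10 + next roll (2) = 12. Cumulative: 89
Frame 5: OPEN (2+5=7). Cumulative: 96
Frame 6: OPEN (3+3=6). Cumulative: 102
Frame 7: OPEN (7+2=9). Cumulative: 111
Frame 8: SPARE (9+1=10). 10 + next roll (4) = 14. Cumulative: 125
Frame 9: OPEN (4+2=6). Cumulative: 131
Frame 10: OPEN. Sum of all frame-10 rolls (9+0) = 9. Cumulative: 140

Answer: 140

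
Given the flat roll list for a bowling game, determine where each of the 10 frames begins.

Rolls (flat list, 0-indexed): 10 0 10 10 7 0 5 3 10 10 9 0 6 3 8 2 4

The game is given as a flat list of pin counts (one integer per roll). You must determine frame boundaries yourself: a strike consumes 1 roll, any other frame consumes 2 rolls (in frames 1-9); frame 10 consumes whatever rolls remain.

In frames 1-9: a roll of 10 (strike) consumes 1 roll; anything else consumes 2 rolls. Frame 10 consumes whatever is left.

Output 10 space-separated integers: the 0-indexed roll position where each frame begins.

Answer: 0 1 3 4 6 8 9 10 12 14

Derivation:
Frame 1 starts at roll index 0: roll=10 (strike), consumes 1 roll
Frame 2 starts at roll index 1: rolls=0,10 (sum=10), consumes 2 rolls
Frame 3 starts at roll index 3: roll=10 (strike), consumes 1 roll
Frame 4 starts at roll index 4: rolls=7,0 (sum=7), consumes 2 rolls
Frame 5 starts at roll index 6: rolls=5,3 (sum=8), consumes 2 rolls
Frame 6 starts at roll index 8: roll=10 (strike), consumes 1 roll
Frame 7 starts at roll index 9: roll=10 (strike), consumes 1 roll
Frame 8 starts at roll index 10: rolls=9,0 (sum=9), consumes 2 rolls
Frame 9 starts at roll index 12: rolls=6,3 (sum=9), consumes 2 rolls
Frame 10 starts at roll index 14: 3 remaining rolls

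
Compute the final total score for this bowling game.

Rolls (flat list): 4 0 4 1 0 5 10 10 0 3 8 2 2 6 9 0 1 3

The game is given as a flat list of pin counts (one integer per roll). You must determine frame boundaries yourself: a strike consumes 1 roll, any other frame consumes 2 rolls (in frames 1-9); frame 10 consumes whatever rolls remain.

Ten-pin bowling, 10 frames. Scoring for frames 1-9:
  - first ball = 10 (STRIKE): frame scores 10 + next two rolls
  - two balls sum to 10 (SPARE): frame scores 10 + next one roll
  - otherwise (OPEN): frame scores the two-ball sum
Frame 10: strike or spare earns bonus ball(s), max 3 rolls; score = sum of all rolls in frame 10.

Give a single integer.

Answer: 83

Derivation:
Frame 1: OPEN (4+0=4). Cumulative: 4
Frame 2: OPEN (4+1=5). Cumulative: 9
Frame 3: OPEN (0+5=5). Cumulative: 14
Frame 4: STRIKE. 10 + next two rolls (10+0) = 20. Cumulative: 34
Frame 5: STRIKE. 10 + next two rolls (0+3) = 13. Cumulative: 47
Frame 6: OPEN (0+3=3). Cumulative: 50
Frame 7: SPARE (8+2=10). 10 + next roll (2) = 12. Cumulative: 62
Frame 8: OPEN (2+6=8). Cumulative: 70
Frame 9: OPEN (9+0=9). Cumulative: 79
Frame 10: OPEN. Sum of all frame-10 rolls (1+3) = 4. Cumulative: 83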